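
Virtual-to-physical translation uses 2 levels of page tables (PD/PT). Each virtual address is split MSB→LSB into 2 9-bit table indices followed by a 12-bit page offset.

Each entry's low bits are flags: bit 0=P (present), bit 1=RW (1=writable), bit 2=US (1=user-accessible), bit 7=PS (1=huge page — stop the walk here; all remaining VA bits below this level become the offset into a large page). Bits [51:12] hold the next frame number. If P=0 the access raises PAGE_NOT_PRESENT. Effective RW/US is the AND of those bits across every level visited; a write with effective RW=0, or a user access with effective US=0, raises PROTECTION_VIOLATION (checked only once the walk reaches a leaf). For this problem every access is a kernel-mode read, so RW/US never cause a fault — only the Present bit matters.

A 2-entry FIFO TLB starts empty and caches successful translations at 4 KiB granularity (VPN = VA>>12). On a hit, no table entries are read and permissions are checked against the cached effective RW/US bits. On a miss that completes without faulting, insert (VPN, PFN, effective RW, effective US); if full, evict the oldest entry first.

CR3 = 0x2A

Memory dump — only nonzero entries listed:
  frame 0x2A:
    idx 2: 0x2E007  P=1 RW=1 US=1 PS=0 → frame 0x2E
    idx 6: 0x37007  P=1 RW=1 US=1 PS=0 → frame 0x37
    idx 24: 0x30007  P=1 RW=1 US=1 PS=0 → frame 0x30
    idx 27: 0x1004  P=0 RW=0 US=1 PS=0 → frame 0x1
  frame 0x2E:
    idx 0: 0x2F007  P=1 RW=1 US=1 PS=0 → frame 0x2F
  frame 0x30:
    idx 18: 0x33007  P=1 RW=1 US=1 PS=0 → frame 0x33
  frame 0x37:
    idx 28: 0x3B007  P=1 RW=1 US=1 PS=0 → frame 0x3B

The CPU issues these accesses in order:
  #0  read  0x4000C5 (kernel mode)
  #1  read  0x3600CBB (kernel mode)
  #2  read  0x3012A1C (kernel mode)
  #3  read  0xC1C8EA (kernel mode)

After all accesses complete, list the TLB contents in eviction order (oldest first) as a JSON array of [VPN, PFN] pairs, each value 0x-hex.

Trace:
#0 VA=0x4000C5 (r,kernel):
  lvl0: tbl 0x2A, slot 2 ⇒ 0x2E007 (P1/RW1/US1/PS0)
  lvl1: tbl 0x2E, slot 0 ⇒ 0x2F007 (P1/RW1/US1/PS0)
  → PA=0x2F0C5  (2 entries read)
#1 VA=0x3600CBB (r,kernel):
  lvl0: tbl 0x2A, slot 27 ⇒ 0x1004 (P0/RW0/US1/PS0)
  → PAGE_NOT_PRESENT  (1 entries read)
#2 VA=0x3012A1C (r,kernel):
  lvl0: tbl 0x2A, slot 24 ⇒ 0x30007 (P1/RW1/US1/PS0)
  lvl1: tbl 0x30, slot 18 ⇒ 0x33007 (P1/RW1/US1/PS0)
  → PA=0x33A1C  (2 entries read)
#3 VA=0xC1C8EA (r,kernel):
  lvl0: tbl 0x2A, slot 6 ⇒ 0x37007 (P1/RW1/US1/PS0)
  lvl1: tbl 0x37, slot 28 ⇒ 0x3B007 (P1/RW1/US1/PS0)
  → PA=0x3B8EA  (2 entries read)

TLB: [["0x3012", "0x33"], ["0xC1C", "0x3B"]]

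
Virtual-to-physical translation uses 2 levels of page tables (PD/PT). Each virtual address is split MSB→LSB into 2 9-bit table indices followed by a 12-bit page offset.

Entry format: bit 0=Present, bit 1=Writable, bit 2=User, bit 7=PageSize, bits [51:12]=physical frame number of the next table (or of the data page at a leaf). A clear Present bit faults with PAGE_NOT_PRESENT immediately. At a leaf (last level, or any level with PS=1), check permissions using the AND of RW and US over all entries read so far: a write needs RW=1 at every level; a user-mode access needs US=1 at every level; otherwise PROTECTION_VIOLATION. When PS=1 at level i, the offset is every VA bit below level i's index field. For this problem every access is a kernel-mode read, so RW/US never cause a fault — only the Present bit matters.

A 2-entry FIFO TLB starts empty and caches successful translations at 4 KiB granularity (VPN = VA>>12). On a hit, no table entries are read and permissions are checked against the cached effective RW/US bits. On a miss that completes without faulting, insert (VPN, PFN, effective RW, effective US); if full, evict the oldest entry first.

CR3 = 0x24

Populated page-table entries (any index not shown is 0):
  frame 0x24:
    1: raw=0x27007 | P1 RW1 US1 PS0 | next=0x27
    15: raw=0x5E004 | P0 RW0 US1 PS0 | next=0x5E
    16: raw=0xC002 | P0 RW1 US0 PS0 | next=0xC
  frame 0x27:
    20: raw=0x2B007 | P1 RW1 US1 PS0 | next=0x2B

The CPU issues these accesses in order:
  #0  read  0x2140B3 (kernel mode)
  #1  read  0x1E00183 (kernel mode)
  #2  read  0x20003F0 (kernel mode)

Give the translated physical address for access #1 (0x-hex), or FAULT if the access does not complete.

Trace:
#0 VA=0x2140B3 (r,kernel):
  lvl0: tbl 0x24, slot 1 ⇒ 0x27007 (P1/RW1/US1/PS0)
  lvl1: tbl 0x27, slot 20 ⇒ 0x2B007 (P1/RW1/US1/PS0)
  ⇒ phys 0x2B0B3  [2 reads]
#1 VA=0x1E00183 (r,kernel):
  lvl0: tbl 0x24, slot 15 ⇒ 0x5E004 (P0/RW0/US1/PS0)
  ⇒ fault: PAGE_NOT_PRESENT  — 1 lookups
#2 VA=0x20003F0 (r,kernel):
  lvl0: tbl 0x24, slot 16 ⇒ 0xC002 (P0/RW1/US0/PS0)
  ⇒ fault: PAGE_NOT_PRESENT  — 1 lookups

Access #1 PA: FAULT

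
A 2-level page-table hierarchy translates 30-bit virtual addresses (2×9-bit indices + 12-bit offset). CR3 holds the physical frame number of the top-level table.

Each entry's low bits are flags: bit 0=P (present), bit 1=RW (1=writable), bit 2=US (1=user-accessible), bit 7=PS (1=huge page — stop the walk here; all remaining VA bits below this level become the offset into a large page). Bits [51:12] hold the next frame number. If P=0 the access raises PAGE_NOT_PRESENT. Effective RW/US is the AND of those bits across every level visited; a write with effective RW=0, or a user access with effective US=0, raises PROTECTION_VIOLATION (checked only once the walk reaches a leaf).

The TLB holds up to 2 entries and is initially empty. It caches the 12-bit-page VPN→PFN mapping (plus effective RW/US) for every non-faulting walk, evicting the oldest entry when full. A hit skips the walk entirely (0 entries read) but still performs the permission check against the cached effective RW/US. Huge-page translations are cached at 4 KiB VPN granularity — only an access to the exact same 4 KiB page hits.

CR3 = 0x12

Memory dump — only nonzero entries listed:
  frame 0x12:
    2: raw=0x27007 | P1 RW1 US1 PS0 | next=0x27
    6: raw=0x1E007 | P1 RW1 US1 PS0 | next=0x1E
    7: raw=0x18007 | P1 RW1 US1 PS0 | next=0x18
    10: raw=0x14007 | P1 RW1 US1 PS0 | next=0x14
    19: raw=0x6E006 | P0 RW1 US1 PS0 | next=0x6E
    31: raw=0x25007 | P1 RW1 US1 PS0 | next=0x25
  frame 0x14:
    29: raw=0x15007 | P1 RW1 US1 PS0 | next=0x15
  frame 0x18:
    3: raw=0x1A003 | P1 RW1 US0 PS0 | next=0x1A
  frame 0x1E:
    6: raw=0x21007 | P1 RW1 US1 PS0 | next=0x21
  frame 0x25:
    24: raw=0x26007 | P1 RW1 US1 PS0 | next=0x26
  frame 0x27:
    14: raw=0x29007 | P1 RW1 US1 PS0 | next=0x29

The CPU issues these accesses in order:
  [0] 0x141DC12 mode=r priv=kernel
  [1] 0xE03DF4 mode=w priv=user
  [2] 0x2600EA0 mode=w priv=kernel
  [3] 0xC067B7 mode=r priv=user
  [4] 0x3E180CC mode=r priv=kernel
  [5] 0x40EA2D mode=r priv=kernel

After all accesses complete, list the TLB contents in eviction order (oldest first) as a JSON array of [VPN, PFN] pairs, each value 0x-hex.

Trace:
#0 VA=0x141DC12 (r,kernel):
  [0] read 0x12 idx=10: raw=0x14007 flags P=1 W=1 U=1 S=0
  [1] read 0x14 idx=29: raw=0x15007 flags P=1 W=1 U=1 S=0
  ✓ 0x15C12  — 2 lookups
#1 VA=0xE03DF4 (w,user):
  [0] read 0x12 idx=7: raw=0x18007 flags P=1 W=1 U=1 S=0
  [1] read 0x18 idx=3: raw=0x1A003 flags P=1 W=1 U=0 S=0
  ✗ PROTECTION_VIOLATION  [2 reads]
#2 VA=0x2600EA0 (w,kernel):
  [0] read 0x12 idx=19: raw=0x6E006 flags P=0 W=1 U=1 S=0
  ✗ PAGE_NOT_PRESENT  [1 reads]
#3 VA=0xC067B7 (r,user):
  [0] read 0x12 idx=6: raw=0x1E007 flags P=1 W=1 U=1 S=0
  [1] read 0x1E idx=6: raw=0x21007 flags P=1 W=1 U=1 S=0
  ✓ 0x217B7  — 2 lookups
#4 VA=0x3E180CC (r,kernel):
  [0] read 0x12 idx=31: raw=0x25007 flags P=1 W=1 U=1 S=0
  [1] read 0x25 idx=24: raw=0x26007 flags P=1 W=1 U=1 S=0
  ✓ 0x260CC  — 2 lookups
#5 VA=0x40EA2D (r,kernel):
  [0] read 0x12 idx=2: raw=0x27007 flags P=1 W=1 U=1 S=0
  [1] read 0x27 idx=14: raw=0x29007 flags P=1 W=1 U=1 S=0
  ✓ 0x29A2D  — 2 lookups

TLB: [["0x3E18", "0x26"], ["0x40E", "0x29"]]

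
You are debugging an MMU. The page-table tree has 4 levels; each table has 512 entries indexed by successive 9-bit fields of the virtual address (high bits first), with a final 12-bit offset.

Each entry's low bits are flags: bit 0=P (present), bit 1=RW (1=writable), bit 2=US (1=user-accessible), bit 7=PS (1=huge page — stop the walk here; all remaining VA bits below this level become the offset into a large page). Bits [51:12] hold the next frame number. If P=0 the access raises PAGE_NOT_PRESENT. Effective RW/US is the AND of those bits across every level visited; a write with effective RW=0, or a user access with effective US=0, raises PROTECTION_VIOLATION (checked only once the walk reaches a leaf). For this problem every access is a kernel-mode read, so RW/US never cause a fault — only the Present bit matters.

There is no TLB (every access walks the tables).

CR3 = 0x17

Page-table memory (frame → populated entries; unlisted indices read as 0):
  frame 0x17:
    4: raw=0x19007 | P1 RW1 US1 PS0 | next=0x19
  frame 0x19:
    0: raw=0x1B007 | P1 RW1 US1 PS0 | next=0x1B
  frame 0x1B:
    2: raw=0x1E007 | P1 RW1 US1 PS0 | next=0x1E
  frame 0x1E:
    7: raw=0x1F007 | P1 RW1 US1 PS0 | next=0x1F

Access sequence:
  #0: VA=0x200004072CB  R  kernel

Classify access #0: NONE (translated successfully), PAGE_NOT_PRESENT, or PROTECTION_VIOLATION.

Walk each access:
#0 VA=0x200004072CB (r,kernel):
  [0] read 0x17 idx=4: raw=0x19007 flags P=1 W=1 U=1 S=0
  [1] read 0x19 idx=0: raw=0x1B007 flags P=1 W=1 U=1 S=0
  [2] read 0x1B idx=2: raw=0x1E007 flags P=1 W=1 U=1 S=0
  [3] read 0x1E idx=7: raw=0x1F007 flags P=1 W=1 U=1 S=0
  ⇒ phys 0x1F2CB  [4 reads]

Access #0 fault: NONE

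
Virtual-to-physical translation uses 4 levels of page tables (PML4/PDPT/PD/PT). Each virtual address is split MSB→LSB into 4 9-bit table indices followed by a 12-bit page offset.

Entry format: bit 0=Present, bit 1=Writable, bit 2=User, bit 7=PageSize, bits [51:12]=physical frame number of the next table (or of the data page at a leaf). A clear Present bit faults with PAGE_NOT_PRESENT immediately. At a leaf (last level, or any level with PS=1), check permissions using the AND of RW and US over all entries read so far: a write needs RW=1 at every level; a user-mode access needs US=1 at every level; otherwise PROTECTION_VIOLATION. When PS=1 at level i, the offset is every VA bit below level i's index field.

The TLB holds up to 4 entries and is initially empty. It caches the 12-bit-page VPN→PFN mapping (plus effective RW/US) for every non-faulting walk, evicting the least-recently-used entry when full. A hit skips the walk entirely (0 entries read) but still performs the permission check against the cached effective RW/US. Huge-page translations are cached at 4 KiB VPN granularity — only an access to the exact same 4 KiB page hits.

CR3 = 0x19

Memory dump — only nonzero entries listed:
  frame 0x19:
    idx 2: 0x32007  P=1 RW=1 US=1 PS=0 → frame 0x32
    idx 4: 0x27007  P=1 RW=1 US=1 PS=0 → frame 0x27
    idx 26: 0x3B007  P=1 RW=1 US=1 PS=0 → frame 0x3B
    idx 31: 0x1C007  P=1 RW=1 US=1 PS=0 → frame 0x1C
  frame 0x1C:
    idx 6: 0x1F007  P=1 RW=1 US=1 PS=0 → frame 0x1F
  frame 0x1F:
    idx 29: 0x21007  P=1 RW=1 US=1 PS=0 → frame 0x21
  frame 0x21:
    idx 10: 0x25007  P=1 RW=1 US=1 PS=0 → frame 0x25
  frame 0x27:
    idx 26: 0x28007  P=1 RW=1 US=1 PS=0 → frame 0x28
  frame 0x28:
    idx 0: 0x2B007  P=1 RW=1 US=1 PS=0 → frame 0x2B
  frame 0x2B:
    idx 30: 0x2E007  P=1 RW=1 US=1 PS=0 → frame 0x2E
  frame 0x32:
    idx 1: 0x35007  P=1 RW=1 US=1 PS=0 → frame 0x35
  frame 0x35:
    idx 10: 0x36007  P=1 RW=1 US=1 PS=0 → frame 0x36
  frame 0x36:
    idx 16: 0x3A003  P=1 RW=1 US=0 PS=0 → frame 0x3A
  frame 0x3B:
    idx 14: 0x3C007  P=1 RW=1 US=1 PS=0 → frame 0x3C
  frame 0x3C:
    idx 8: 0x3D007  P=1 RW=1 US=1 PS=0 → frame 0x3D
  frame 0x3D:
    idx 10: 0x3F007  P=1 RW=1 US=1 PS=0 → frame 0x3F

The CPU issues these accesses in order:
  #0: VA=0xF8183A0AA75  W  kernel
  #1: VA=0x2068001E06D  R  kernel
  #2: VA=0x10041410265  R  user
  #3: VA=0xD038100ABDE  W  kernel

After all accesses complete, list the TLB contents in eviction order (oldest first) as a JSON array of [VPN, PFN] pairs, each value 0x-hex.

Walk each access:
#0 VA=0xF8183A0AA75 (w,kernel):
  lvl0: tbl 0x19, slot 31 ⇒ 0x1C007 (P1/RW1/US1/PS0)
  lvl1: tbl 0x1C, slot 6 ⇒ 0x1F007 (P1/RW1/US1/PS0)
  lvl2: tbl 0x1F, slot 29 ⇒ 0x21007 (P1/RW1/US1/PS0)
  lvl3: tbl 0x21, slot 10 ⇒ 0x25007 (P1/RW1/US1/PS0)
  ⇒ phys 0x25A75  [4 reads]
#1 VA=0x2068001E06D (r,kernel):
  lvl0: tbl 0x19, slot 4 ⇒ 0x27007 (P1/RW1/US1/PS0)
  lvl1: tbl 0x27, slot 26 ⇒ 0x28007 (P1/RW1/US1/PS0)
  lvl2: tbl 0x28, slot 0 ⇒ 0x2B007 (P1/RW1/US1/PS0)
  lvl3: tbl 0x2B, slot 30 ⇒ 0x2E007 (P1/RW1/US1/PS0)
  ⇒ phys 0x2E06D  [4 reads]
#2 VA=0x10041410265 (r,user):
  lvl0: tbl 0x19, slot 2 ⇒ 0x32007 (P1/RW1/US1/PS0)
  lvl1: tbl 0x32, slot 1 ⇒ 0x35007 (P1/RW1/US1/PS0)
  lvl2: tbl 0x35, slot 10 ⇒ 0x36007 (P1/RW1/US1/PS0)
  lvl3: tbl 0x36, slot 16 ⇒ 0x3A003 (P1/RW1/US0/PS0)
  ⇒ fault: PROTECTION_VIOLATION  — 4 lookups
#3 VA=0xD038100ABDE (w,kernel):
  lvl0: tbl 0x19, slot 26 ⇒ 0x3B007 (P1/RW1/US1/PS0)
  lvl1: tbl 0x3B, slot 14 ⇒ 0x3C007 (P1/RW1/US1/PS0)
  lvl2: tbl 0x3C, slot 8 ⇒ 0x3D007 (P1/RW1/US1/PS0)
  lvl3: tbl 0x3D, slot 10 ⇒ 0x3F007 (P1/RW1/US1/PS0)
  ⇒ phys 0x3FBDE  [4 reads]

TLB: [["0xF8183A0A", "0x25"], ["0x2068001E", "0x2E"], ["0xD038100A", "0x3F"]]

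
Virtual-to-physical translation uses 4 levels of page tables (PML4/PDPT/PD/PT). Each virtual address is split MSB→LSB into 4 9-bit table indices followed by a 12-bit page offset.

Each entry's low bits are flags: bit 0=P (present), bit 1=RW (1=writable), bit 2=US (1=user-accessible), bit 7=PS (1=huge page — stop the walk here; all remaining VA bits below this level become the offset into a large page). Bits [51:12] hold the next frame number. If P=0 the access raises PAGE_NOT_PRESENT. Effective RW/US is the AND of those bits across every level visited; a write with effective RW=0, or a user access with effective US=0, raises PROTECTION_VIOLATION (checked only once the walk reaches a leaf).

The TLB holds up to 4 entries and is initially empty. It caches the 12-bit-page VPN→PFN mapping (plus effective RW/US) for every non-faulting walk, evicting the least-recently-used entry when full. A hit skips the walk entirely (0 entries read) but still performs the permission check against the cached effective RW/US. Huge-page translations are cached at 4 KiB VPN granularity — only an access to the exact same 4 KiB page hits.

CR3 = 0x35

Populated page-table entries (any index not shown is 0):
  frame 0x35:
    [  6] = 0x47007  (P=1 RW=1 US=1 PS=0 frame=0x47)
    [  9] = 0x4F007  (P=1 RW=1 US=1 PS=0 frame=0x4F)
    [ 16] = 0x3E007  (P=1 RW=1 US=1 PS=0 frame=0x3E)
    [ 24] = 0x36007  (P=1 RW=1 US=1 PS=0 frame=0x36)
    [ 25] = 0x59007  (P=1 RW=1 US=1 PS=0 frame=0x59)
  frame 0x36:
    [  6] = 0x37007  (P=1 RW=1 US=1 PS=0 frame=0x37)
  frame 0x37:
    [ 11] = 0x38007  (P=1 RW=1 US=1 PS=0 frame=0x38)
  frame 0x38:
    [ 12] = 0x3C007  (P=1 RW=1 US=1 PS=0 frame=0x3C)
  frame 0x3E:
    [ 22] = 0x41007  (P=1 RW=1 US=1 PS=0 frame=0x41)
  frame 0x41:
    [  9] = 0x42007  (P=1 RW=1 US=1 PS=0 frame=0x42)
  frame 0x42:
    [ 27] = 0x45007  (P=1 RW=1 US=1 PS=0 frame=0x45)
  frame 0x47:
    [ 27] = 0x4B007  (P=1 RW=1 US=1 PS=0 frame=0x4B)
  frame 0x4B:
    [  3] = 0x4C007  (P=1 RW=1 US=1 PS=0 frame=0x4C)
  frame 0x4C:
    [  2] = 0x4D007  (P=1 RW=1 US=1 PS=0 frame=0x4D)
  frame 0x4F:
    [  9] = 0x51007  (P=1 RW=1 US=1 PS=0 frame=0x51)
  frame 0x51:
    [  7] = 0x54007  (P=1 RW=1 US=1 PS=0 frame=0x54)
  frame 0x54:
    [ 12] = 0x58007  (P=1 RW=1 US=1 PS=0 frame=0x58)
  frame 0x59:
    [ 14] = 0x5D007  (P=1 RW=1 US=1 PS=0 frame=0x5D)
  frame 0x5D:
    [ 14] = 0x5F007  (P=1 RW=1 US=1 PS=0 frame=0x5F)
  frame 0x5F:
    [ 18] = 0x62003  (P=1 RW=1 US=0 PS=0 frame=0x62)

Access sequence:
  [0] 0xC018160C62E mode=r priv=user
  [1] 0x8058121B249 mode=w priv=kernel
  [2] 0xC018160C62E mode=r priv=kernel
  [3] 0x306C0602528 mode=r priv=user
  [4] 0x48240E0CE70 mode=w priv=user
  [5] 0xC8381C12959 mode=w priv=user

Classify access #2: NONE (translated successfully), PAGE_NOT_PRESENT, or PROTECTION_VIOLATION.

Per-access translation:
#0 VA=0xC018160C62E (r,user):
  L0 @0x35[24] → 0x36007  P=1,RW=1,US=1,PS=0
  L1 @0x36[6] → 0x37007  P=1,RW=1,US=1,PS=0
  L2 @0x37[11] → 0x38007  P=1,RW=1,US=1,PS=0
  L3 @0x38[12] → 0x3C007  P=1,RW=1,US=1,PS=0
  ✓ 0x3C62E  — 4 lookups
#1 VA=0x8058121B249 (w,kernel):
  L0 @0x35[16] → 0x3E007  P=1,RW=1,US=1,PS=0
  L1 @0x3E[22] → 0x41007  P=1,RW=1,US=1,PS=0
  L2 @0x41[9] → 0x42007  P=1,RW=1,US=1,PS=0
  L3 @0x42[27] → 0x45007  P=1,RW=1,US=1,PS=0
  ✓ 0x45249  — 4 lookups
#2 VA=0xC018160C62E (r,kernel):
  TLB hit vpn=0xC018160C → PA=0x3C62E
#3 VA=0x306C0602528 (r,user):
  L0 @0x35[6] → 0x47007  P=1,RW=1,US=1,PS=0
  L1 @0x47[27] → 0x4B007  P=1,RW=1,US=1,PS=0
  L2 @0x4B[3] → 0x4C007  P=1,RW=1,US=1,PS=0
  L3 @0x4C[2] → 0x4D007  P=1,RW=1,US=1,PS=0
  ✓ 0x4D528  — 4 lookups
#4 VA=0x48240E0CE70 (w,user):
  L0 @0x35[9] → 0x4F007  P=1,RW=1,US=1,PS=0
  L1 @0x4F[9] → 0x51007  P=1,RW=1,US=1,PS=0
  L2 @0x51[7] → 0x54007  P=1,RW=1,US=1,PS=0
  L3 @0x54[12] → 0x58007  P=1,RW=1,US=1,PS=0
  ✓ 0x58E70  — 4 lookups
#5 VA=0xC8381C12959 (w,user):
  L0 @0x35[25] → 0x59007  P=1,RW=1,US=1,PS=0
  L1 @0x59[14] → 0x5D007  P=1,RW=1,US=1,PS=0
  L2 @0x5D[14] → 0x5F007  P=1,RW=1,US=1,PS=0
  L3 @0x5F[18] → 0x62003  P=1,RW=1,US=0,PS=0
  ⇒ fault: PROTECTION_VIOLATION  — 4 lookups

Access #2 fault: NONE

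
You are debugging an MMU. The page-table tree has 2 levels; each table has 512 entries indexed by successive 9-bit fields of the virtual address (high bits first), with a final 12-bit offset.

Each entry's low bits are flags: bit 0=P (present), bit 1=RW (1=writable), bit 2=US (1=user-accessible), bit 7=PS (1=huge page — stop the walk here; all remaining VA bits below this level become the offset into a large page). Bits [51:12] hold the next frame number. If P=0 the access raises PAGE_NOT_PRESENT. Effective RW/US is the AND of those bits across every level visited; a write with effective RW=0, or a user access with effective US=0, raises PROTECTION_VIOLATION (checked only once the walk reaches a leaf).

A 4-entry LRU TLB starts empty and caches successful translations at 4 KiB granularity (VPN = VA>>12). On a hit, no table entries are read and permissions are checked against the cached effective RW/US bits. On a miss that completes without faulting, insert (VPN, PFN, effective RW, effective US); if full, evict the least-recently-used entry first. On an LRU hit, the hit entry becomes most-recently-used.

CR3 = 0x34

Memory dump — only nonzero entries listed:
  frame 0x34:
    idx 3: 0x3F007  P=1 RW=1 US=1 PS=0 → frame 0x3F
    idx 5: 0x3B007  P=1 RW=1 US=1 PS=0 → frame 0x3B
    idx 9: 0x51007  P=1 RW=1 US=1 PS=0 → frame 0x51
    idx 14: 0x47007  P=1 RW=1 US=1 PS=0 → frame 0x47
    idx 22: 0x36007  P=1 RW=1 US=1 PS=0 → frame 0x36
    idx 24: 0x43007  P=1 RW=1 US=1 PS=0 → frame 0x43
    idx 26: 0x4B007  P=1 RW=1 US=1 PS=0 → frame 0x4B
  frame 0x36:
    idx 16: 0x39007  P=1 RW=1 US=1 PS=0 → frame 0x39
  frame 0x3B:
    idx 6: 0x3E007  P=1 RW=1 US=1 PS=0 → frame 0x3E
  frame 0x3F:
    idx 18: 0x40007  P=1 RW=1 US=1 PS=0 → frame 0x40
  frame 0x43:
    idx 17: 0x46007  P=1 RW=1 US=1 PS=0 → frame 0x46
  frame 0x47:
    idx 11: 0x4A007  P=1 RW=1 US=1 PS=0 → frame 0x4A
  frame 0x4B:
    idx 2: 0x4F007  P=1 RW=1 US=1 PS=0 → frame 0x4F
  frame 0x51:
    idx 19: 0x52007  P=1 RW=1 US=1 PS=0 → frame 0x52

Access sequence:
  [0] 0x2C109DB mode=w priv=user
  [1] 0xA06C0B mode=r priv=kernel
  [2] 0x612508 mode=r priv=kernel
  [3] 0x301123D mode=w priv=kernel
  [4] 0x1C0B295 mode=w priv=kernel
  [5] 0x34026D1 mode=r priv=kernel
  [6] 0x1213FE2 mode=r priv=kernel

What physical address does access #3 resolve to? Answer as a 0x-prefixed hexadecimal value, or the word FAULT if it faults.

Per-access translation:
#0 VA=0x2C109DB (w,user):
  [0] read 0x34 idx=22: raw=0x36007 flags P=1 W=1 U=1 S=0
  [1] read 0x36 idx=16: raw=0x39007 flags P=1 W=1 U=1 S=0
  ✓ 0x399DB  — 2 lookups
#1 VA=0xA06C0B (r,kernel):
  [0] read 0x34 idx=5: raw=0x3B007 flags P=1 W=1 U=1 S=0
  [1] read 0x3B idx=6: raw=0x3E007 flags P=1 W=1 U=1 S=0
  ✓ 0x3EC0B  — 2 lookups
#2 VA=0x612508 (r,kernel):
  [0] read 0x34 idx=3: raw=0x3F007 flags P=1 W=1 U=1 S=0
  [1] read 0x3F idx=18: raw=0x40007 flags P=1 W=1 U=1 S=0
  ✓ 0x40508  — 2 lookups
#3 VA=0x301123D (w,kernel):
  [0] read 0x34 idx=24: raw=0x43007 flags P=1 W=1 U=1 S=0
  [1] read 0x43 idx=17: raw=0x46007 flags P=1 W=1 U=1 S=0
  ✓ 0x4623D  — 2 lookups
#4 VA=0x1C0B295 (w,kernel):
  [0] read 0x34 idx=14: raw=0x47007 flags P=1 W=1 U=1 S=0
  [1] read 0x47 idx=11: raw=0x4A007 flags P=1 W=1 U=1 S=0
  ✓ 0x4A295  — 2 lookups
#5 VA=0x34026D1 (r,kernel):
  [0] read 0x34 idx=26: raw=0x4B007 flags P=1 W=1 U=1 S=0
  [1] read 0x4B idx=2: raw=0x4F007 flags P=1 W=1 U=1 S=0
  ✓ 0x4F6D1  — 2 lookups
#6 VA=0x1213FE2 (r,kernel):
  [0] read 0x34 idx=9: raw=0x51007 flags P=1 W=1 U=1 S=0
  [1] read 0x51 idx=19: raw=0x52007 flags P=1 W=1 U=1 S=0
  ✓ 0x52FE2  — 2 lookups

Access #3 PA: 0x4623D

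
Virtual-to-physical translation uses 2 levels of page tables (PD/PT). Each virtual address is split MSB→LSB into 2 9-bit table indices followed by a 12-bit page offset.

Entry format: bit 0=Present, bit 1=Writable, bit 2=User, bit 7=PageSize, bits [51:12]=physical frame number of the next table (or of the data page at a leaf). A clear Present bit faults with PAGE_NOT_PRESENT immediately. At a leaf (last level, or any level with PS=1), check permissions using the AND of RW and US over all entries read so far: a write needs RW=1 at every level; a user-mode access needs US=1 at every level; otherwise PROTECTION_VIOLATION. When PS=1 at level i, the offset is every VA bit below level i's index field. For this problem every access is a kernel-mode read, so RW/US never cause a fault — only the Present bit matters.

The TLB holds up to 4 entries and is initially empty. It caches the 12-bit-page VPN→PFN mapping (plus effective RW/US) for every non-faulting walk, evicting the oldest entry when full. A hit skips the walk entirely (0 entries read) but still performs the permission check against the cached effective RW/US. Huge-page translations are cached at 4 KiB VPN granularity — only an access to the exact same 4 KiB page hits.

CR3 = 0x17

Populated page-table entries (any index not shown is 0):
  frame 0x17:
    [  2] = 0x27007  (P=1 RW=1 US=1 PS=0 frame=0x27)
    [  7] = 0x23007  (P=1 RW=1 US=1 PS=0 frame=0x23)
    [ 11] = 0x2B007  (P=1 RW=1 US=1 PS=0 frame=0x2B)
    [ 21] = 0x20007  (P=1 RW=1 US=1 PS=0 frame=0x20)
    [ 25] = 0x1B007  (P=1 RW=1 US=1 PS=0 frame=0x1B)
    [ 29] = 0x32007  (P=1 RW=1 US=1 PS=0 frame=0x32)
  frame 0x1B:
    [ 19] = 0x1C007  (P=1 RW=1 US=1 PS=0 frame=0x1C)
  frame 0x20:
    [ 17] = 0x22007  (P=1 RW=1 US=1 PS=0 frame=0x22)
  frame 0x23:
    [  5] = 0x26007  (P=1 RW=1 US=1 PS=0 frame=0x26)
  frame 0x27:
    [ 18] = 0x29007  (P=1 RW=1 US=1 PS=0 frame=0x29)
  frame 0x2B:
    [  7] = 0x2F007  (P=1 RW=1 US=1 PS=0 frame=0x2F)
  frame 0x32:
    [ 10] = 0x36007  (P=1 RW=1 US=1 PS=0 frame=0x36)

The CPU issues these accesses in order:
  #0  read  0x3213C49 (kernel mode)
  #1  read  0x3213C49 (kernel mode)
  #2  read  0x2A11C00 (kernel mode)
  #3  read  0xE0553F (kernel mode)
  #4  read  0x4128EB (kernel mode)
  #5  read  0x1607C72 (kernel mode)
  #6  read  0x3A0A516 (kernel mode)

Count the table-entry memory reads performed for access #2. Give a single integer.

Walk each access:
#0 VA=0x3213C49 (r,kernel):
  L0 @0x17[25] → 0x1B007  P=1,RW=1,US=1,PS=0
  L1 @0x1B[19] → 0x1C007  P=1,RW=1,US=1,PS=0
  ⇒ phys 0x1CC49  [2 reads]
#1 VA=0x3213C49 (r,kernel):
  TLB hit vpn=0x3213 → PA=0x1CC49
#2 VA=0x2A11C00 (r,kernel):
  L0 @0x17[21] → 0x20007  P=1,RW=1,US=1,PS=0
  L1 @0x20[17] → 0x22007  P=1,RW=1,US=1,PS=0
  ⇒ phys 0x22C00  [2 reads]
#3 VA=0xE0553F (r,kernel):
  L0 @0x17[7] → 0x23007  P=1,RW=1,US=1,PS=0
  L1 @0x23[5] → 0x26007  P=1,RW=1,US=1,PS=0
  ⇒ phys 0x2653F  [2 reads]
#4 VA=0x4128EB (r,kernel):
  L0 @0x17[2] → 0x27007  P=1,RW=1,US=1,PS=0
  L1 @0x27[18] → 0x29007  P=1,RW=1,US=1,PS=0
  ⇒ phys 0x298EB  [2 reads]
#5 VA=0x1607C72 (r,kernel):
  L0 @0x17[11] → 0x2B007  P=1,RW=1,US=1,PS=0
  L1 @0x2B[7] → 0x2F007  P=1,RW=1,US=1,PS=0
  ⇒ phys 0x2FC72  [2 reads]
#6 VA=0x3A0A516 (r,kernel):
  L0 @0x17[29] → 0x32007  P=1,RW=1,US=1,PS=0
  L1 @0x32[10] → 0x36007  P=1,RW=1,US=1,PS=0
  ⇒ phys 0x36516  [2 reads]

Entries read for #2: 2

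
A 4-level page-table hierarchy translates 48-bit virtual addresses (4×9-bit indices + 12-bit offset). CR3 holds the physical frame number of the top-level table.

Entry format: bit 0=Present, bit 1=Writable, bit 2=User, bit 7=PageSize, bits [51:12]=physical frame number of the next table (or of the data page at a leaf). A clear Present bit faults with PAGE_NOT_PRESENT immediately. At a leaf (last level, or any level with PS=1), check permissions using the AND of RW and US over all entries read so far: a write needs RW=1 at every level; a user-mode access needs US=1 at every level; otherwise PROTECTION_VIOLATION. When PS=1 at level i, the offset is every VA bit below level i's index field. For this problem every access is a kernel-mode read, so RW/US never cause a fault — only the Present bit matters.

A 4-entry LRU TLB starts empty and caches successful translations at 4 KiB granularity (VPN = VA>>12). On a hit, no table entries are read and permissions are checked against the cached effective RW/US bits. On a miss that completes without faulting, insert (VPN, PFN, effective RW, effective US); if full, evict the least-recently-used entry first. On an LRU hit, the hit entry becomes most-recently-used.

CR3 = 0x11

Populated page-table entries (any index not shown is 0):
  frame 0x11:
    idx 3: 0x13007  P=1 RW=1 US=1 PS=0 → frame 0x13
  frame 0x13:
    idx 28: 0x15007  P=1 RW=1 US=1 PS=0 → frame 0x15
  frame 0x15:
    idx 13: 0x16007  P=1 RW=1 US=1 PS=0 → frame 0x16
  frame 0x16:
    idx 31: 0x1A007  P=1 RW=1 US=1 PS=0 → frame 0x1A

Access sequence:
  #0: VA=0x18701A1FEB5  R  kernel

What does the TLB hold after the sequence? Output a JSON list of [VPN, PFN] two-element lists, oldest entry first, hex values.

Walk each access:
#0 VA=0x18701A1FEB5 (r,kernel):
  lvl0: tbl 0x11, slot 3 ⇒ 0x13007 (P1/RW1/US1/PS0)
  lvl1: tbl 0x13, slot 28 ⇒ 0x15007 (P1/RW1/US1/PS0)
  lvl2: tbl 0x15, slot 13 ⇒ 0x16007 (P1/RW1/US1/PS0)
  lvl3: tbl 0x16, slot 31 ⇒ 0x1A007 (P1/RW1/US1/PS0)
  ⇒ phys 0x1AEB5  [4 reads]

TLB: [["0x18701A1F", "0x1A"]]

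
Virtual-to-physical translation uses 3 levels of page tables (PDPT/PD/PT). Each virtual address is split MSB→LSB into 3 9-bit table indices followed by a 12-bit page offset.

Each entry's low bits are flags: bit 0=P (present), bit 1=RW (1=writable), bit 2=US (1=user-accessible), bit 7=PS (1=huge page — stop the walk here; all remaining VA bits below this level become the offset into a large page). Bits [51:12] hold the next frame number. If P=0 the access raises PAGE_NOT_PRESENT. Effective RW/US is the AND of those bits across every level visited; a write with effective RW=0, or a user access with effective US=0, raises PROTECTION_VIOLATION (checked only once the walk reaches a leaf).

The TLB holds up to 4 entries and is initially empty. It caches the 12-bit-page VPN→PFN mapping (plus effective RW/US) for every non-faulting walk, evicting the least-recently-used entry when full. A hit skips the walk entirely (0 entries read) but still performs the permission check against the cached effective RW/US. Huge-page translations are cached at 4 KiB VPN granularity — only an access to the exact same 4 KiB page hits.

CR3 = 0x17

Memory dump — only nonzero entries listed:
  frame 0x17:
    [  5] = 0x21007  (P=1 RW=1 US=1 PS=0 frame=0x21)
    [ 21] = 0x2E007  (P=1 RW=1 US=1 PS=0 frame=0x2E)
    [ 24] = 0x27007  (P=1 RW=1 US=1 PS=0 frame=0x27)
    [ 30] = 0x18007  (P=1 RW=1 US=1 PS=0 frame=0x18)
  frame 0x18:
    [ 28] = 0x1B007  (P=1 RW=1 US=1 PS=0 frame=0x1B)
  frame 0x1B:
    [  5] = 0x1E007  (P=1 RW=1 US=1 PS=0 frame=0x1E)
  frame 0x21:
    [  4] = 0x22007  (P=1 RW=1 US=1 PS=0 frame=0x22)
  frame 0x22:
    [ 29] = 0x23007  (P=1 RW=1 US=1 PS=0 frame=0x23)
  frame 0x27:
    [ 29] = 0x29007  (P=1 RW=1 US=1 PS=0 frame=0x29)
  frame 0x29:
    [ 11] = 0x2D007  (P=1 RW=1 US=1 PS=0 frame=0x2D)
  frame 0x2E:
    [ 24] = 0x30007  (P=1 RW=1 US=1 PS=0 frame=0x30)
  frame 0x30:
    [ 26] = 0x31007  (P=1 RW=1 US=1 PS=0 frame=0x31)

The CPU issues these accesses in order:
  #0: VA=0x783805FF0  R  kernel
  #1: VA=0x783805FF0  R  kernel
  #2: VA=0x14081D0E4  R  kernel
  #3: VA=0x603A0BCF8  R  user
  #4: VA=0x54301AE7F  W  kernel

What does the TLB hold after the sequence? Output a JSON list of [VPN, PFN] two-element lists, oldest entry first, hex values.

Walk each access:
#0 VA=0x783805FF0 (r,kernel):
  [0] read 0x17 idx=30: raw=0x18007 flags P=1 W=1 U=1 S=0
  [1] read 0x18 idx=28: raw=0x1B007 flags P=1 W=1 U=1 S=0
  [2] read 0x1B idx=5: raw=0x1E007 flags P=1 W=1 U=1 S=0
  ✓ 0x1EFF0  — 3 lookups
#1 VA=0x783805FF0 (r,kernel):
  TLB hit vpn=0x783805 → PA=0x1EFF0
#2 VA=0x14081D0E4 (r,kernel):
  [0] read 0x17 idx=5: raw=0x21007 flags P=1 W=1 U=1 S=0
  [1] read 0x21 idx=4: raw=0x22007 flags P=1 W=1 U=1 S=0
  [2] read 0x22 idx=29: raw=0x23007 flags P=1 W=1 U=1 S=0
  ✓ 0x230E4  — 3 lookups
#3 VA=0x603A0BCF8 (r,user):
  [0] read 0x17 idx=24: raw=0x27007 flags P=1 W=1 U=1 S=0
  [1] read 0x27 idx=29: raw=0x29007 flags P=1 W=1 U=1 S=0
  [2] read 0x29 idx=11: raw=0x2D007 flags P=1 W=1 U=1 S=0
  ✓ 0x2DCF8  — 3 lookups
#4 VA=0x54301AE7F (w,kernel):
  [0] read 0x17 idx=21: raw=0x2E007 flags P=1 W=1 U=1 S=0
  [1] read 0x2E idx=24: raw=0x30007 flags P=1 W=1 U=1 S=0
  [2] read 0x30 idx=26: raw=0x31007 flags P=1 W=1 U=1 S=0
  ✓ 0x31E7F  — 3 lookups

TLB: [["0x783805", "0x1E"], ["0x14081D", "0x23"], ["0x603A0B", "0x2D"], ["0x54301A", "0x31"]]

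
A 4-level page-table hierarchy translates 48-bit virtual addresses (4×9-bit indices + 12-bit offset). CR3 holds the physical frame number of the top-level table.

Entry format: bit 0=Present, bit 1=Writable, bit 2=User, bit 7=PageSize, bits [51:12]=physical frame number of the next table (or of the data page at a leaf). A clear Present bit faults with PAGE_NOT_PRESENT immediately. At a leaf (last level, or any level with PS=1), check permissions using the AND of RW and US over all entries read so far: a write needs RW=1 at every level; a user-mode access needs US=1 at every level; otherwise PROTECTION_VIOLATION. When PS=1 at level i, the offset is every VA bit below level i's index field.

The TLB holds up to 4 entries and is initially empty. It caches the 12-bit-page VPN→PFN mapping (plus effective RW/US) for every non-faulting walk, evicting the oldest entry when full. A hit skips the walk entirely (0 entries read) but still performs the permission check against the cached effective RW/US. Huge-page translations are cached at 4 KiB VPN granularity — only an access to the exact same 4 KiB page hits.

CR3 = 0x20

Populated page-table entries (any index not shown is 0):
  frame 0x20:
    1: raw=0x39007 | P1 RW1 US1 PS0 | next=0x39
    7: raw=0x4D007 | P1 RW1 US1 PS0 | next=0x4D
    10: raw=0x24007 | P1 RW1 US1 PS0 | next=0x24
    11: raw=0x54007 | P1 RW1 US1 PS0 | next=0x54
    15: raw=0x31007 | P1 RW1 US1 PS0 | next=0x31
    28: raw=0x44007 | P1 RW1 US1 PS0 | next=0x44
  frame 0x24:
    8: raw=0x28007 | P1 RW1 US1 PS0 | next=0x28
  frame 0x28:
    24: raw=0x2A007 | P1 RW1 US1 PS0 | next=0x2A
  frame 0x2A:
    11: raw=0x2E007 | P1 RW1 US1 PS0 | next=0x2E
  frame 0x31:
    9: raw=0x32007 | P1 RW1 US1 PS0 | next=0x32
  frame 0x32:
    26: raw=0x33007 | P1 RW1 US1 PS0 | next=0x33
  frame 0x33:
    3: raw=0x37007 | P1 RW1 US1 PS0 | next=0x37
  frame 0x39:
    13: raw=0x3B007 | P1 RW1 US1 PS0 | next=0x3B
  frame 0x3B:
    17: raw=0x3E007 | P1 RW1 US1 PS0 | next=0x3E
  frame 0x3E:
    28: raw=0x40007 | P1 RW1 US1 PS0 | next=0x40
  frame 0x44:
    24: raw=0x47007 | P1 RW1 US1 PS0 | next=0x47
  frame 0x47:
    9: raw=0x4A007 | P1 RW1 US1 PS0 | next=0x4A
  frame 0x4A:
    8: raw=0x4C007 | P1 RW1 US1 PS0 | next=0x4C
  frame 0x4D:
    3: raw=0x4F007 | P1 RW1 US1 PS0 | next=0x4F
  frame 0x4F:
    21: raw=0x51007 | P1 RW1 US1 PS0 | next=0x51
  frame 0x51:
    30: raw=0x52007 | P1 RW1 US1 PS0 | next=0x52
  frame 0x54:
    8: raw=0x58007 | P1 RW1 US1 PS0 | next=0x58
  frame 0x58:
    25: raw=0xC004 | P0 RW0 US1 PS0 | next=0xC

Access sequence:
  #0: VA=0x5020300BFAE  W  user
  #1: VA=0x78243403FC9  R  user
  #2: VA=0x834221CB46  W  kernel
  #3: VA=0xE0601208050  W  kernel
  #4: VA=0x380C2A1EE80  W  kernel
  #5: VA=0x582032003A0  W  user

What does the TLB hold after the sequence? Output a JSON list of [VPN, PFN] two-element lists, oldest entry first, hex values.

Walk each access:
#0 VA=0x5020300BFAE (w,user):
  lvl0: tbl 0x20, slot 10 ⇒ 0x24007 (P1/RW1/US1/PS0)
  lvl1: tbl 0x24, slot 8 ⇒ 0x28007 (P1/RW1/US1/PS0)
  lvl2: tbl 0x28, slot 24 ⇒ 0x2A007 (P1/RW1/US1/PS0)
  lvl3: tbl 0x2A, slot 11 ⇒ 0x2E007 (P1/RW1/US1/PS0)
  ⇒ phys 0x2EFAE  [4 reads]
#1 VA=0x78243403FC9 (r,user):
  lvl0: tbl 0x20, slot 15 ⇒ 0x31007 (P1/RW1/US1/PS0)
  lvl1: tbl 0x31, slot 9 ⇒ 0x32007 (P1/RW1/US1/PS0)
  lvl2: tbl 0x32, slot 26 ⇒ 0x33007 (P1/RW1/US1/PS0)
  lvl3: tbl 0x33, slot 3 ⇒ 0x37007 (P1/RW1/US1/PS0)
  ⇒ phys 0x37FC9  [4 reads]
#2 VA=0x834221CB46 (w,kernel):
  lvl0: tbl 0x20, slot 1 ⇒ 0x39007 (P1/RW1/US1/PS0)
  lvl1: tbl 0x39, slot 13 ⇒ 0x3B007 (P1/RW1/US1/PS0)
  lvl2: tbl 0x3B, slot 17 ⇒ 0x3E007 (P1/RW1/US1/PS0)
  lvl3: tbl 0x3E, slot 28 ⇒ 0x40007 (P1/RW1/US1/PS0)
  ⇒ phys 0x40B46  [4 reads]
#3 VA=0xE0601208050 (w,kernel):
  lvl0: tbl 0x20, slot 28 ⇒ 0x44007 (P1/RW1/US1/PS0)
  lvl1: tbl 0x44, slot 24 ⇒ 0x47007 (P1/RW1/US1/PS0)
  lvl2: tbl 0x47, slot 9 ⇒ 0x4A007 (P1/RW1/US1/PS0)
  lvl3: tbl 0x4A, slot 8 ⇒ 0x4C007 (P1/RW1/US1/PS0)
  ⇒ phys 0x4C050  [4 reads]
#4 VA=0x380C2A1EE80 (w,kernel):
  lvl0: tbl 0x20, slot 7 ⇒ 0x4D007 (P1/RW1/US1/PS0)
  lvl1: tbl 0x4D, slot 3 ⇒ 0x4F007 (P1/RW1/US1/PS0)
  lvl2: tbl 0x4F, slot 21 ⇒ 0x51007 (P1/RW1/US1/PS0)
  lvl3: tbl 0x51, slot 30 ⇒ 0x52007 (P1/RW1/US1/PS0)
  ⇒ phys 0x52E80  [4 reads]
#5 VA=0x582032003A0 (w,user):
  lvl0: tbl 0x20, slot 11 ⇒ 0x54007 (P1/RW1/US1/PS0)
  lvl1: tbl 0x54, slot 8 ⇒ 0x58007 (P1/RW1/US1/PS0)
  lvl2: tbl 0x58, slot 25 ⇒ 0xC004 (P0/RW0/US1/PS0)
  → PAGE_NOT_PRESENT  (3 entries read)

TLB: [["0x78243403", "0x37"], ["0x834221C", "0x40"], ["0xE0601208", "0x4C"], ["0x380C2A1E", "0x52"]]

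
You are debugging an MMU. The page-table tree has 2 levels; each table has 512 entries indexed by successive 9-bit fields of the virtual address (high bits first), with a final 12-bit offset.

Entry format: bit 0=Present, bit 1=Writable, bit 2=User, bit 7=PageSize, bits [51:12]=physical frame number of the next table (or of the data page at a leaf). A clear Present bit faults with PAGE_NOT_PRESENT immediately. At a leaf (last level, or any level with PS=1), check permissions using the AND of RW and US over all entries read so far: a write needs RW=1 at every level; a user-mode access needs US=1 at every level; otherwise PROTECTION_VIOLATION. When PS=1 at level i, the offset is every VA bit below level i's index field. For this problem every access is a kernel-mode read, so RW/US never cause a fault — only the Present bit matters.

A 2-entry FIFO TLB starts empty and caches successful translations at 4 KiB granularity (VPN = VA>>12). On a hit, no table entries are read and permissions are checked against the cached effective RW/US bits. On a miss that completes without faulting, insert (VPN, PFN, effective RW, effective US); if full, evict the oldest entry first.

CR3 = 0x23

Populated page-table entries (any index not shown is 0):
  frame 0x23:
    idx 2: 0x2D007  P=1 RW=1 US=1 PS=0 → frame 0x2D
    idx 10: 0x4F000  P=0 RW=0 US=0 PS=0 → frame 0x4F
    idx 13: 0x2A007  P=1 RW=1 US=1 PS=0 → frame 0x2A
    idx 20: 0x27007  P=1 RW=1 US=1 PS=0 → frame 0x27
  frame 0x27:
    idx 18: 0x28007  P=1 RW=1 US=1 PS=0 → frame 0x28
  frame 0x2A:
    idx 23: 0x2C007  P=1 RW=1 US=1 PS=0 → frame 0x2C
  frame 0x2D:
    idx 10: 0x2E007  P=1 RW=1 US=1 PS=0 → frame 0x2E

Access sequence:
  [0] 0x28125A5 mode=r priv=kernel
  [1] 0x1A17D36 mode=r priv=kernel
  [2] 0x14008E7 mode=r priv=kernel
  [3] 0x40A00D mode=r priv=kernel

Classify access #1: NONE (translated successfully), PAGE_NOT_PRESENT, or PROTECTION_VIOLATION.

Walk each access:
#0 VA=0x28125A5 (r,kernel):
  [0] read 0x23 idx=20: raw=0x27007 flags P=1 W=1 U=1 S=0
  [1] read 0x27 idx=18: raw=0x28007 flags P=1 W=1 U=1 S=0
  ⇒ phys 0x285A5  [2 reads]
#1 VA=0x1A17D36 (r,kernel):
  [0] read 0x23 idx=13: raw=0x2A007 flags P=1 W=1 U=1 S=0
  [1] read 0x2A idx=23: raw=0x2C007 flags P=1 W=1 U=1 S=0
  ⇒ phys 0x2CD36  [2 reads]
#2 VA=0x14008E7 (r,kernel):
  [0] read 0x23 idx=10: raw=0x4F000 flags P=0 W=0 U=0 S=0
  ✗ PAGE_NOT_PRESENT  [1 reads]
#3 VA=0x40A00D (r,kernel):
  [0] read 0x23 idx=2: raw=0x2D007 flags P=1 W=1 U=1 S=0
  [1] read 0x2D idx=10: raw=0x2E007 flags P=1 W=1 U=1 S=0
  ⇒ phys 0x2E00D  [2 reads]

Access #1 fault: NONE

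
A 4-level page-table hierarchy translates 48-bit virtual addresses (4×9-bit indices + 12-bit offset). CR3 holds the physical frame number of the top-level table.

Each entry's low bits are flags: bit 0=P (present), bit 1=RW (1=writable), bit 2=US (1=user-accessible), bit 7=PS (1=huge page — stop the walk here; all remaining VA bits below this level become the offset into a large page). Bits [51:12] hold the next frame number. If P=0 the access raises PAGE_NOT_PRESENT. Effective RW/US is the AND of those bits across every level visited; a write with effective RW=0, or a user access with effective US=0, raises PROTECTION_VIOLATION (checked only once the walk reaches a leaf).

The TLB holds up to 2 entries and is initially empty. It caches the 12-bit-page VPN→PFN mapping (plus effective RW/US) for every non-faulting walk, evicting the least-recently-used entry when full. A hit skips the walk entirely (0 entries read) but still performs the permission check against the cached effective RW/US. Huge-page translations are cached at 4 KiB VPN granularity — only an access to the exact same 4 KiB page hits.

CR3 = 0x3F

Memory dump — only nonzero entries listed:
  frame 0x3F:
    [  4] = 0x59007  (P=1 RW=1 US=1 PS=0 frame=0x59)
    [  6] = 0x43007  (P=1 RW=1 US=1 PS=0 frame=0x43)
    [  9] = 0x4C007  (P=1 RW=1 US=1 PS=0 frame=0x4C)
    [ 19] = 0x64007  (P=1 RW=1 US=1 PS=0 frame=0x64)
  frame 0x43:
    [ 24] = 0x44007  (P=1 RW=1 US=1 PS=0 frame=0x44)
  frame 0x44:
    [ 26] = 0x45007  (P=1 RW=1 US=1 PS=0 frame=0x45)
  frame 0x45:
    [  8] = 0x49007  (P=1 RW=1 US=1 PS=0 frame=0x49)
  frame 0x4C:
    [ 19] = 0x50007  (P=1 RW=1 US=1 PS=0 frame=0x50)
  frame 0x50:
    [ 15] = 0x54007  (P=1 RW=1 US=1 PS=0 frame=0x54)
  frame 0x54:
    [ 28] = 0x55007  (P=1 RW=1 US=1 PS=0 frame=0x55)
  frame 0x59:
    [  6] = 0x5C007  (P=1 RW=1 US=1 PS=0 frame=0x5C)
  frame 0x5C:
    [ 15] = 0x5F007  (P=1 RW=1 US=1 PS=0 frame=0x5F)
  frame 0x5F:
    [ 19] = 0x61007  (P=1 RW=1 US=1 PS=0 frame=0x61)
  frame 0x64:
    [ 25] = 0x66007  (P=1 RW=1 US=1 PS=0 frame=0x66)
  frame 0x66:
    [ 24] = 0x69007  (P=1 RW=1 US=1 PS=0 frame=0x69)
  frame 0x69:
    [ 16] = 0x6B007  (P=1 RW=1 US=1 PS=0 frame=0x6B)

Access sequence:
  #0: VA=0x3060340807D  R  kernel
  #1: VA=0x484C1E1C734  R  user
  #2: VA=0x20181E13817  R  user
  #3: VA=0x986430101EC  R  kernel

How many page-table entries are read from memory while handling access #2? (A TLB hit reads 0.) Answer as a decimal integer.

Trace:
#0 VA=0x3060340807D (r,kernel):
  L0 @0x3F[6] → 0x43007  P=1,RW=1,US=1,PS=0
  L1 @0x43[24] → 0x44007  P=1,RW=1,US=1,PS=0
  L2 @0x44[26] → 0x45007  P=1,RW=1,US=1,PS=0
  L3 @0x45[8] → 0x49007  P=1,RW=1,US=1,PS=0
  ⇒ phys 0x4907D  [4 reads]
#1 VA=0x484C1E1C734 (r,user):
  L0 @0x3F[9] → 0x4C007  P=1,RW=1,US=1,PS=0
  L1 @0x4C[19] → 0x50007  P=1,RW=1,US=1,PS=0
  L2 @0x50[15] → 0x54007  P=1,RW=1,US=1,PS=0
  L3 @0x54[28] → 0x55007  P=1,RW=1,US=1,PS=0
  ⇒ phys 0x55734  [4 reads]
#2 VA=0x20181E13817 (r,user):
  L0 @0x3F[4] → 0x59007  P=1,RW=1,US=1,PS=0
  L1 @0x59[6] → 0x5C007  P=1,RW=1,US=1,PS=0
  L2 @0x5C[15] → 0x5F007  P=1,RW=1,US=1,PS=0
  L3 @0x5F[19] → 0x61007  P=1,RW=1,US=1,PS=0
  ⇒ phys 0x61817  [4 reads]
#3 VA=0x986430101EC (r,kernel):
  L0 @0x3F[19] → 0x64007  P=1,RW=1,US=1,PS=0
  L1 @0x64[25] → 0x66007  P=1,RW=1,US=1,PS=0
  L2 @0x66[24] → 0x69007  P=1,RW=1,US=1,PS=0
  L3 @0x69[16] → 0x6B007  P=1,RW=1,US=1,PS=0
  ⇒ phys 0x6B1EC  [4 reads]

Entries read for #2: 4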